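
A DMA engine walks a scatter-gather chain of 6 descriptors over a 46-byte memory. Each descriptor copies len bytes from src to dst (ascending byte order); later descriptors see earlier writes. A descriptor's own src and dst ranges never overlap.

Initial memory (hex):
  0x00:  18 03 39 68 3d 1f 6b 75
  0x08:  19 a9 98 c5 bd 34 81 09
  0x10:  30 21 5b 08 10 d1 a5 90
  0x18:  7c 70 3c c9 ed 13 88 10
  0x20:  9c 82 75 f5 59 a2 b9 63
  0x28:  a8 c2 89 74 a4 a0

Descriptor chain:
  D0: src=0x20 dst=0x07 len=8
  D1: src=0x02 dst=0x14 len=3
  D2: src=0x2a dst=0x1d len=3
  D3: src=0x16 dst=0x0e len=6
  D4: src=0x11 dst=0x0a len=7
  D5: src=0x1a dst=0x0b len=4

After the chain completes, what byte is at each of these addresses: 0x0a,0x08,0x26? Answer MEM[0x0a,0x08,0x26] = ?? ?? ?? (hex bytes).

MEM[0x0a,0x08,0x26] = 70 82 b9

  after D0: wrote 8B at 0x07 = 9c8275f559a2b963
  after D1: wrote 3B at 0x14 = 39683d
  after D2: wrote 3B at 0x1d = 8974a4
  after D3: wrote 6B at 0x0e = 3d907c703cc9
  after D4: wrote 7B at 0x0a = 703cc939683d90
  after D5: wrote 4B at 0x0b = 3cc9ed89
query mem[0x0a]=0x70, mem[0x08]=0x82, mem[0x26]=0xb9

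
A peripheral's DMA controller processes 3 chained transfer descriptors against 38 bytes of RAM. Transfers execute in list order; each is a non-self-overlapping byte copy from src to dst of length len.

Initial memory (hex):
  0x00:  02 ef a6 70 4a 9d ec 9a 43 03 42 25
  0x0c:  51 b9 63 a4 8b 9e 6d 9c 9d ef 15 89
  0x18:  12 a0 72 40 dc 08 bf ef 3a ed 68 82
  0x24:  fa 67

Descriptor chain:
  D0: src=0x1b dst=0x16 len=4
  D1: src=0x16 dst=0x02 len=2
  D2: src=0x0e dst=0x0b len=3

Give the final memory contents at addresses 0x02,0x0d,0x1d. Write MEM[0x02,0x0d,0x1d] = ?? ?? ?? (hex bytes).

MEM[0x02,0x0d,0x1d] = 40 8b 08

  after D0: wrote 4B at 0x16 = 40dc08bf
  after D1: wrote 2B at 0x02 = 40dc
  after D2: wrote 3B at 0x0b = 63a48b
query mem[0x02]=0x40, mem[0x0d]=0x8b, mem[0x1d]=0x08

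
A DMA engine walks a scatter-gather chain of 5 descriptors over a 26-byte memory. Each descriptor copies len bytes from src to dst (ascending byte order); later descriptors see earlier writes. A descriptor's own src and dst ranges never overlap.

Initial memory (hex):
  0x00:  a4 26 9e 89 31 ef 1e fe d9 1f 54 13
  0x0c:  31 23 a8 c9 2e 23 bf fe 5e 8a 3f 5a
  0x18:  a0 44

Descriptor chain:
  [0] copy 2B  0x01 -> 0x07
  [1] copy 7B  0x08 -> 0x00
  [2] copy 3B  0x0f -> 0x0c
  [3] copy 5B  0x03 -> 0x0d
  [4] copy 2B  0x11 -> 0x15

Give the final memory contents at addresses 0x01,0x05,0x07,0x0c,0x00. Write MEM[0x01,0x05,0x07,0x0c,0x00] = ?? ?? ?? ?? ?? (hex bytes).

MEM[0x01,0x05,0x07,0x0c,0x00] = 1f 23 26 c9 9e

[0] 0x01->0x07 len=2 : 26 9e
[1] 0x08->0x00 len=7 : 9e 1f 54 13 31 23 a8
[2] 0x0f->0x0c len=3 : c9 2e 23
[3] 0x03->0x0d len=5 : 13 31 23 a8 26
[4] 0x11->0x15 len=2 : 26 bf
query mem[0x01]=0x1f, mem[0x05]=0x23, mem[0x07]=0x26, mem[0x0c]=0xc9, mem[0x00]=0x9e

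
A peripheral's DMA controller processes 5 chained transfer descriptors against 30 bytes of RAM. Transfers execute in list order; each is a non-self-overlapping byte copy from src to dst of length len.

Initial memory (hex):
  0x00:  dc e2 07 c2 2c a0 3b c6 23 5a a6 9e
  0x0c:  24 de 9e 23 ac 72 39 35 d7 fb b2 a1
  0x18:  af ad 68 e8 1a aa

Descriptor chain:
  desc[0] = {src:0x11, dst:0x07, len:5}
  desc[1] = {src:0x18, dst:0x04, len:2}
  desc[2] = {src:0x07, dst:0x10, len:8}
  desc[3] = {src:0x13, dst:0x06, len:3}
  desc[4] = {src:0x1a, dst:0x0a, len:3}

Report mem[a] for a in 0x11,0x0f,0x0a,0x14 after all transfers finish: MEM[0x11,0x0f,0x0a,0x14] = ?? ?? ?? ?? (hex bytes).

[0] 0x11->0x07 len=5 : 72 39 35 d7 fb
[1] 0x18->0x04 len=2 : af ad
[2] 0x07->0x10 len=8 : 72 39 35 d7 fb 24 de 9e
[3] 0x13->0x06 len=3 : d7 fb 24
[4] 0x1a->0x0a len=3 : 68 e8 1a
query mem[0x11]=0x39, mem[0x0f]=0x23, mem[0x0a]=0x68, mem[0x14]=0xfb

MEM[0x11,0x0f,0x0a,0x14] = 39 23 68 fb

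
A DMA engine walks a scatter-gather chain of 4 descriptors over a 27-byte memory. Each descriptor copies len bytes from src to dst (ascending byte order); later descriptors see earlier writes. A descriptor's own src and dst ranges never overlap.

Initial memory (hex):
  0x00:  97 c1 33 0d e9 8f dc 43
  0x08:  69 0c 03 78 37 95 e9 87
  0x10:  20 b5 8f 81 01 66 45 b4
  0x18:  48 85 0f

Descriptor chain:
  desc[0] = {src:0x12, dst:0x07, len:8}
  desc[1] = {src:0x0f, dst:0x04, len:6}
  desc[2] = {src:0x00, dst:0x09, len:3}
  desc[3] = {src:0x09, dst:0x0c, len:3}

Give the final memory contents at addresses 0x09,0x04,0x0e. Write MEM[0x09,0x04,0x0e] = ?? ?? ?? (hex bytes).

#0 dst[0x07+8] := {0x8f,0x81,0x01,0x66,0x45,0xb4,0x48,0x85}
#1 dst[0x04+6] := {0x87,0x20,0xb5,0x8f,0x81,0x01}
#2 dst[0x09+3] := {0x97,0xc1,0x33}
#3 dst[0x0c+3] := {0x97,0xc1,0x33}
query mem[0x09]=0x97, mem[0x04]=0x87, mem[0x0e]=0x33

MEM[0x09,0x04,0x0e] = 97 87 33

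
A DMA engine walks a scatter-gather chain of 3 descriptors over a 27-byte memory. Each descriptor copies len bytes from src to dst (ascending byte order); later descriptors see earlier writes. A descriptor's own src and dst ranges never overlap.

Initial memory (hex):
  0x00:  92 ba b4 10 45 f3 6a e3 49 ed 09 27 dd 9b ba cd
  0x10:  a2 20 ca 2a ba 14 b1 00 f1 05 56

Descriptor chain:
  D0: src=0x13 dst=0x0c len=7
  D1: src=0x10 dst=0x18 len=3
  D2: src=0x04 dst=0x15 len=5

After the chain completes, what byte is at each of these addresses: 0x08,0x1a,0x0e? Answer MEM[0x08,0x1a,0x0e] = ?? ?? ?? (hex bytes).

  after D0: wrote 7B at 0x0c = 2aba14b100f105
  after D1: wrote 3B at 0x18 = 00f105
  after D2: wrote 5B at 0x15 = 45f36ae349
query mem[0x08]=0x49, mem[0x1a]=0x05, mem[0x0e]=0x14

MEM[0x08,0x1a,0x0e] = 49 05 14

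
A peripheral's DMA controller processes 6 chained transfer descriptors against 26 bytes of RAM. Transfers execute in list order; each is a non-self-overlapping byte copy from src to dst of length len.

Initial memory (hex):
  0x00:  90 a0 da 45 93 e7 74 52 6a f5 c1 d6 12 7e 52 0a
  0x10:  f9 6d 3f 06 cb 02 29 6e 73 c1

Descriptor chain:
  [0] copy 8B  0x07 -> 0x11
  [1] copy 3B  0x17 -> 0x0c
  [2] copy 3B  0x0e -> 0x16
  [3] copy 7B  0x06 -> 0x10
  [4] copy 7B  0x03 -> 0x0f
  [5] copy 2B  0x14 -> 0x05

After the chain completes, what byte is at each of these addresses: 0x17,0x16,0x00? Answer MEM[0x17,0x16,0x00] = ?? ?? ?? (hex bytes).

MEM[0x17,0x16,0x00] = 0a 7e 90

D0: mem[0x11..0x18] <- [52 6a f5 c1 d6 12 7e 52]
D1: mem[0x0c..0x0e] <- [7e 52 c1]
D2: mem[0x16..0x18] <- [c1 0a f9]
D3: mem[0x10..0x16] <- [74 52 6a f5 c1 d6 7e]
D4: mem[0x0f..0x15] <- [45 93 e7 74 52 6a f5]
D5: mem[0x05..0x06] <- [6a f5]
query mem[0x17]=0x0a, mem[0x16]=0x7e, mem[0x00]=0x90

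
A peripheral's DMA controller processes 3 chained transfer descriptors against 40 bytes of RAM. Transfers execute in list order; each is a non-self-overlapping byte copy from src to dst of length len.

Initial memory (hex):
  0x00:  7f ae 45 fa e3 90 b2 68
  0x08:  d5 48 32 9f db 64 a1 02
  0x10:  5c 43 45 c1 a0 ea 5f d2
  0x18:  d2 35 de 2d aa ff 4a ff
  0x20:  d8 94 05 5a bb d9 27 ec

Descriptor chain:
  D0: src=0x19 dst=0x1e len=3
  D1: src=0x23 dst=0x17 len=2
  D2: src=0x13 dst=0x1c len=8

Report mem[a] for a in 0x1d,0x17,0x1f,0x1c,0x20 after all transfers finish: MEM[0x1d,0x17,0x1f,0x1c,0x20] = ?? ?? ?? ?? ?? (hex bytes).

MEM[0x1d,0x17,0x1f,0x1c,0x20] = a0 5a 5f c1 5a

#0 dst[0x1e+3] := {0x35,0xde,0x2d}
#1 dst[0x17+2] := {0x5a,0xbb}
#2 dst[0x1c+8] := {0xc1,0xa0,0xea,0x5f,0x5a,0xbb,0x35,0xde}
query mem[0x1d]=0xa0, mem[0x17]=0x5a, mem[0x1f]=0x5f, mem[0x1c]=0xc1, mem[0x20]=0x5a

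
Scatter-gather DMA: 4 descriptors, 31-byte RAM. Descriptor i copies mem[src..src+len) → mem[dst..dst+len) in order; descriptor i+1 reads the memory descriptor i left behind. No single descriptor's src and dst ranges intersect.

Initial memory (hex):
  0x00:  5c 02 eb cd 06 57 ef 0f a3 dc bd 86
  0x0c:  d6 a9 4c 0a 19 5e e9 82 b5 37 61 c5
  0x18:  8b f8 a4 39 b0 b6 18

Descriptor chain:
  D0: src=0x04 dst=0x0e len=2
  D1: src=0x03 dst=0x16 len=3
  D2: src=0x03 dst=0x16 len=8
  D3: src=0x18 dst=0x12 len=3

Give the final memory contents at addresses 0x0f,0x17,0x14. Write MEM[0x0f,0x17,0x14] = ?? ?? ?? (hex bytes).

MEM[0x0f,0x17,0x14] = 57 06 0f

[0] 0x04->0x0e len=2 : 06 57
[1] 0x03->0x16 len=3 : cd 06 57
[2] 0x03->0x16 len=8 : cd 06 57 ef 0f a3 dc bd
[3] 0x18->0x12 len=3 : 57 ef 0f
query mem[0x0f]=0x57, mem[0x17]=0x06, mem[0x14]=0x0f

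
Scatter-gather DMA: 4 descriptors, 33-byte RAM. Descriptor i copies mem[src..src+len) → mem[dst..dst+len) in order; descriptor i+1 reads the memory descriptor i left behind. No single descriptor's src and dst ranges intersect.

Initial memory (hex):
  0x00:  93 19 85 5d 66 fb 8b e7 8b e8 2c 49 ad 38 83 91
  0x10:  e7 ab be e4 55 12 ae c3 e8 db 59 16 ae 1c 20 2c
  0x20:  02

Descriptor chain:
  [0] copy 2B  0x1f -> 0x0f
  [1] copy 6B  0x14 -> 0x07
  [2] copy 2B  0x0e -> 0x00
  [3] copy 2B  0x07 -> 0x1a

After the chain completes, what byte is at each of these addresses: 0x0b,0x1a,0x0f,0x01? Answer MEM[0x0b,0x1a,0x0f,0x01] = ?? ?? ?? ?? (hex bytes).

MEM[0x0b,0x1a,0x0f,0x01] = e8 55 2c 2c

D0: mem[0x0f..0x10] <- [2c 02]
D1: mem[0x07..0x0c] <- [55 12 ae c3 e8 db]
D2: mem[0x00..0x01] <- [83 2c]
D3: mem[0x1a..0x1b] <- [55 12]
query mem[0x0b]=0xe8, mem[0x1a]=0x55, mem[0x0f]=0x2c, mem[0x01]=0x2c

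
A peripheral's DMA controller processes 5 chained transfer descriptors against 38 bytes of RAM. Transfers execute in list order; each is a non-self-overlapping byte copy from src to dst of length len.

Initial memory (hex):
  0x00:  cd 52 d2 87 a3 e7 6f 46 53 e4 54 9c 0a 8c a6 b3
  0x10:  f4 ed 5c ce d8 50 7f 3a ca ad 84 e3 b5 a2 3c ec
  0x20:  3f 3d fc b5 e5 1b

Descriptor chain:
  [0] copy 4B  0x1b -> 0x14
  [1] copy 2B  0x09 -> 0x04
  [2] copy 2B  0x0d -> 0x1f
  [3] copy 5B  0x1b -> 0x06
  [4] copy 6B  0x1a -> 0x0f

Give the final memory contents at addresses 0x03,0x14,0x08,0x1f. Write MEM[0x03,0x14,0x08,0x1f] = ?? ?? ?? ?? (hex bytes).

MEM[0x03,0x14,0x08,0x1f] = 87 8c a2 8c

D0: mem[0x14..0x17] <- [e3 b5 a2 3c]
D1: mem[0x04..0x05] <- [e4 54]
D2: mem[0x1f..0x20] <- [8c a6]
D3: mem[0x06..0x0a] <- [e3 b5 a2 3c 8c]
D4: mem[0x0f..0x14] <- [84 e3 b5 a2 3c 8c]
query mem[0x03]=0x87, mem[0x14]=0x8c, mem[0x08]=0xa2, mem[0x1f]=0x8c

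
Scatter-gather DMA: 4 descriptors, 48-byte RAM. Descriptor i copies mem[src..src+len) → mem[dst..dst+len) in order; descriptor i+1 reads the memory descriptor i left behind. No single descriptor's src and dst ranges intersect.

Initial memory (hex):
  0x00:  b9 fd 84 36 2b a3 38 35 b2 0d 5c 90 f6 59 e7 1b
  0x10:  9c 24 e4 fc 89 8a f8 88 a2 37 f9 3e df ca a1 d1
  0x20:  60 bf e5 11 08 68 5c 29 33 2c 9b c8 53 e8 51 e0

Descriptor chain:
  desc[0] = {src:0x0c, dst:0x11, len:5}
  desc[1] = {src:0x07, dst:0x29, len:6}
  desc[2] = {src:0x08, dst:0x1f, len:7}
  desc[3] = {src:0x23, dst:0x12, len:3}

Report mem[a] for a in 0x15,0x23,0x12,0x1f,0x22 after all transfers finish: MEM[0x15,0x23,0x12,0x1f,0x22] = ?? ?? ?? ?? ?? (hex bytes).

MEM[0x15,0x23,0x12,0x1f,0x22] = 9c f6 f6 b2 90

#0 dst[0x11+5] := {0xf6,0x59,0xe7,0x1b,0x9c}
#1 dst[0x29+6] := {0x35,0xb2,0x0d,0x5c,0x90,0xf6}
#2 dst[0x1f+7] := {0xb2,0x0d,0x5c,0x90,0xf6,0x59,0xe7}
#3 dst[0x12+3] := {0xf6,0x59,0xe7}
query mem[0x15]=0x9c, mem[0x23]=0xf6, mem[0x12]=0xf6, mem[0x1f]=0xb2, mem[0x22]=0x90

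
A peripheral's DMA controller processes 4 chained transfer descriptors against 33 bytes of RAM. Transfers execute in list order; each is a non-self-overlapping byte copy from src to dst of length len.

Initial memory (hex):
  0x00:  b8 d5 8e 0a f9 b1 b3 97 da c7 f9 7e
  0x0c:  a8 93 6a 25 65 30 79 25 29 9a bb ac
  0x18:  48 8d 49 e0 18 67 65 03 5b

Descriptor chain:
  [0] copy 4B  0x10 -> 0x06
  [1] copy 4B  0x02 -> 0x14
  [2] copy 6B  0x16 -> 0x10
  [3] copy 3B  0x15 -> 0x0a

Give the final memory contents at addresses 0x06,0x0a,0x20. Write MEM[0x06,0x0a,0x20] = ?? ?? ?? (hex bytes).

  after D0: wrote 4B at 0x06 = 65307925
  after D1: wrote 4B at 0x14 = 8e0af9b1
  after D2: wrote 6B at 0x10 = f9b1488d49e0
  after D3: wrote 3B at 0x0a = e0f9b1
query mem[0x06]=0x65, mem[0x0a]=0xe0, mem[0x20]=0x5b

MEM[0x06,0x0a,0x20] = 65 e0 5b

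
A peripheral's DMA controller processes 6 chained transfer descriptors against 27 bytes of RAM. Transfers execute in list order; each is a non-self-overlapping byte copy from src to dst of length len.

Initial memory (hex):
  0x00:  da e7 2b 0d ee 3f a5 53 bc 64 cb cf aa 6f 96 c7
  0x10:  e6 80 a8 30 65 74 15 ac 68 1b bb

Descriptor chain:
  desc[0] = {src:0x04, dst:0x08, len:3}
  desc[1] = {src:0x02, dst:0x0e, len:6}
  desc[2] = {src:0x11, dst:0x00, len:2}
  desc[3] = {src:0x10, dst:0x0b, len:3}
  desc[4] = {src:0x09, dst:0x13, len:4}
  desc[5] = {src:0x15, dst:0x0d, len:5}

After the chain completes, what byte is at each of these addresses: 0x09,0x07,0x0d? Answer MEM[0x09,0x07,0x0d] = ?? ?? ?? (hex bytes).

MEM[0x09,0x07,0x0d] = 3f 53 ee

D0: mem[0x08..0x0a] <- [ee 3f a5]
D1: mem[0x0e..0x13] <- [2b 0d ee 3f a5 53]
D2: mem[0x00..0x01] <- [3f a5]
D3: mem[0x0b..0x0d] <- [ee 3f a5]
D4: mem[0x13..0x16] <- [3f a5 ee 3f]
D5: mem[0x0d..0x11] <- [ee 3f ac 68 1b]
query mem[0x09]=0x3f, mem[0x07]=0x53, mem[0x0d]=0xee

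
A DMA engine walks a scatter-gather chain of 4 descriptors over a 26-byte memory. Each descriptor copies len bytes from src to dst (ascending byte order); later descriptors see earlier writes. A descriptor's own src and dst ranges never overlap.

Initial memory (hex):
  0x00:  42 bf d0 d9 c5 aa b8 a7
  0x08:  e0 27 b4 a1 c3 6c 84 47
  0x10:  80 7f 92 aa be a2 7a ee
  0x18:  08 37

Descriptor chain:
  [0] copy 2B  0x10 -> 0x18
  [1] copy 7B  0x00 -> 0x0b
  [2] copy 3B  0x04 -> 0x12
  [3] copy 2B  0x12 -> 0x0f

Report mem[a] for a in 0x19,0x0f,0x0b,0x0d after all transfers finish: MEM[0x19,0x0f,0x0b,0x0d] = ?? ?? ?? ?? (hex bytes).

MEM[0x19,0x0f,0x0b,0x0d] = 7f c5 42 d0

  after D0: wrote 2B at 0x18 = 807f
  after D1: wrote 7B at 0x0b = 42bfd0d9c5aab8
  after D2: wrote 3B at 0x12 = c5aab8
  after D3: wrote 2B at 0x0f = c5aa
query mem[0x19]=0x7f, mem[0x0f]=0xc5, mem[0x0b]=0x42, mem[0x0d]=0xd0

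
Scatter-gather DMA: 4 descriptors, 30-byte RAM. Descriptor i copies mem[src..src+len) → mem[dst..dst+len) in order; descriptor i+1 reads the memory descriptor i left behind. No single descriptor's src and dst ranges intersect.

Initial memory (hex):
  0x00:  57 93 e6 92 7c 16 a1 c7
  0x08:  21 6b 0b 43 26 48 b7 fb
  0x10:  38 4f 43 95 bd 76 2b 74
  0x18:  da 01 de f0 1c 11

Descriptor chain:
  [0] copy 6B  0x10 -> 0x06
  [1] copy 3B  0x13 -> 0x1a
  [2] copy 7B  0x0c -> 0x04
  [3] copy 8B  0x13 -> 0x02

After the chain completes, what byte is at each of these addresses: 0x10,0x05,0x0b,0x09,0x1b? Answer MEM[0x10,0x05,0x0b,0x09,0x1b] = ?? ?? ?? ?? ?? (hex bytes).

MEM[0x10,0x05,0x0b,0x09,0x1b] = 38 2b 76 95 bd

D0: mem[0x06..0x0b] <- [38 4f 43 95 bd 76]
D1: mem[0x1a..0x1c] <- [95 bd 76]
D2: mem[0x04..0x0a] <- [26 48 b7 fb 38 4f 43]
D3: mem[0x02..0x09] <- [95 bd 76 2b 74 da 01 95]
query mem[0x10]=0x38, mem[0x05]=0x2b, mem[0x0b]=0x76, mem[0x09]=0x95, mem[0x1b]=0xbd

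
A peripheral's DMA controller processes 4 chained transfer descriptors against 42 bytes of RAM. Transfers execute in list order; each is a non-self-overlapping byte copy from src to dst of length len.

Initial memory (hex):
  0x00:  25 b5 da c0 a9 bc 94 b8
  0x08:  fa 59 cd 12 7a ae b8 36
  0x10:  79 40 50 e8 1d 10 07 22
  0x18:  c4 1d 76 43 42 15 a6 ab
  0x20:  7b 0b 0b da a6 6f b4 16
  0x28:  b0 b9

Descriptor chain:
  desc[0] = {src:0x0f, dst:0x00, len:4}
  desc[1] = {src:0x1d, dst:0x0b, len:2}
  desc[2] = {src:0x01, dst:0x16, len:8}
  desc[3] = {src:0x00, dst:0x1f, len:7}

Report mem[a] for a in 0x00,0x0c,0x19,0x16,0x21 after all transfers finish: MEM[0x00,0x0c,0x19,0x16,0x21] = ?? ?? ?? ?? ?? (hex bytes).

D0: mem[0x00..0x03] <- [36 79 40 50]
D1: mem[0x0b..0x0c] <- [15 a6]
D2: mem[0x16..0x1d] <- [79 40 50 a9 bc 94 b8 fa]
D3: mem[0x1f..0x25] <- [36 79 40 50 a9 bc 94]
query mem[0x00]=0x36, mem[0x0c]=0xa6, mem[0x19]=0xa9, mem[0x16]=0x79, mem[0x21]=0x40

MEM[0x00,0x0c,0x19,0x16,0x21] = 36 a6 a9 79 40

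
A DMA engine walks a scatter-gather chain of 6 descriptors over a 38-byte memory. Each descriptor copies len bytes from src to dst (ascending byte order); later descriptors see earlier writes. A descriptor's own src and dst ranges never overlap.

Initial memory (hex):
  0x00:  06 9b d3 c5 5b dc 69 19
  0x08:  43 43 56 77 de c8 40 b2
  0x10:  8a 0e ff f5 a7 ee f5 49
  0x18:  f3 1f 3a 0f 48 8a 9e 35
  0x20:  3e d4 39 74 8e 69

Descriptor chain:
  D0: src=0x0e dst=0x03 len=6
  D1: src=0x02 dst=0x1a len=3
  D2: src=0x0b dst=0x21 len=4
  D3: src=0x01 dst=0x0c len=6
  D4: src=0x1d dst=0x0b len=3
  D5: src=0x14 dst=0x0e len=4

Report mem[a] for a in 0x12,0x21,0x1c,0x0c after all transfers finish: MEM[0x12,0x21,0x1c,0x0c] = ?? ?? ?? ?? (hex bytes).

#0 dst[0x03+6] := {0x40,0xb2,0x8a,0x0e,0xff,0xf5}
#1 dst[0x1a+3] := {0xd3,0x40,0xb2}
#2 dst[0x21+4] := {0x77,0xde,0xc8,0x40}
#3 dst[0x0c+6] := {0x9b,0xd3,0x40,0xb2,0x8a,0x0e}
#4 dst[0x0b+3] := {0x8a,0x9e,0x35}
#5 dst[0x0e+4] := {0xa7,0xee,0xf5,0x49}
query mem[0x12]=0xff, mem[0x21]=0x77, mem[0x1c]=0xb2, mem[0x0c]=0x9e

MEM[0x12,0x21,0x1c,0x0c] = ff 77 b2 9e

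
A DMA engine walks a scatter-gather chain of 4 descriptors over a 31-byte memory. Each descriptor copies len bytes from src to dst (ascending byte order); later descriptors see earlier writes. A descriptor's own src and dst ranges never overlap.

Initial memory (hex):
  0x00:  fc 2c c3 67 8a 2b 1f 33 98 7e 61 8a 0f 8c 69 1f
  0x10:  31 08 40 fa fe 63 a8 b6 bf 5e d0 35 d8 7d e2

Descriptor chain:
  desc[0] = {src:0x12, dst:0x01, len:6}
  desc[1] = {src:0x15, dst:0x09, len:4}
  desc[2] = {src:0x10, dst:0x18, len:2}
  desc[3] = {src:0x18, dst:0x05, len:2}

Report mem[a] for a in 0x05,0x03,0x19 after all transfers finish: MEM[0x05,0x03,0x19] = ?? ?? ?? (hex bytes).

  after D0: wrote 6B at 0x01 = 40fafe63a8b6
  after D1: wrote 4B at 0x09 = 63a8b6bf
  after D2: wrote 2B at 0x18 = 3108
  after D3: wrote 2B at 0x05 = 3108
query mem[0x05]=0x31, mem[0x03]=0xfe, mem[0x19]=0x08

MEM[0x05,0x03,0x19] = 31 fe 08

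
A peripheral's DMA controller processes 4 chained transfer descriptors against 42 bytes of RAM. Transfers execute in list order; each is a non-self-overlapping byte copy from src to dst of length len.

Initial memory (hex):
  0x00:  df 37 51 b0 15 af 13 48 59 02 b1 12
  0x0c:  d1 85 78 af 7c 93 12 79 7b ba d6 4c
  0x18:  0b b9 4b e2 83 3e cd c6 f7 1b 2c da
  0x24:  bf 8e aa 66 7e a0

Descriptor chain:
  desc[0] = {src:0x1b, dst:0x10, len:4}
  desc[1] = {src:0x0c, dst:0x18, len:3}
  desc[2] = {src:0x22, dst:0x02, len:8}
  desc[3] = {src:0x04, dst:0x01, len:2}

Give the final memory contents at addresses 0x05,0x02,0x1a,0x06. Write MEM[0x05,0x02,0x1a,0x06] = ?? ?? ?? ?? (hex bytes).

#0 dst[0x10+4] := {0xe2,0x83,0x3e,0xcd}
#1 dst[0x18+3] := {0xd1,0x85,0x78}
#2 dst[0x02+8] := {0x2c,0xda,0xbf,0x8e,0xaa,0x66,0x7e,0xa0}
#3 dst[0x01+2] := {0xbf,0x8e}
query mem[0x05]=0x8e, mem[0x02]=0x8e, mem[0x1a]=0x78, mem[0x06]=0xaa

MEM[0x05,0x02,0x1a,0x06] = 8e 8e 78 aa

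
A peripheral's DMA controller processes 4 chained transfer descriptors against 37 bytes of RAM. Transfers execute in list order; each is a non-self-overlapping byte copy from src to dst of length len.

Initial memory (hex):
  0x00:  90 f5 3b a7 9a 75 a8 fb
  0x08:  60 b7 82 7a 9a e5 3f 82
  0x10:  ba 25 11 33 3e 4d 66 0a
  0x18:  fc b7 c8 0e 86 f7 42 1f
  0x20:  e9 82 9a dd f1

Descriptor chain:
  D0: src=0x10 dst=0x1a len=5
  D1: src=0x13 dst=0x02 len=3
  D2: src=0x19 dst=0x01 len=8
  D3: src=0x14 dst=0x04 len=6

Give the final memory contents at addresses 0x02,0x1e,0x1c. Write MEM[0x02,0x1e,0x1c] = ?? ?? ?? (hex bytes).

[0] 0x10->0x1a len=5 : ba 25 11 33 3e
[1] 0x13->0x02 len=3 : 33 3e 4d
[2] 0x19->0x01 len=8 : b7 ba 25 11 33 3e 1f e9
[3] 0x14->0x04 len=6 : 3e 4d 66 0a fc b7
query mem[0x02]=0xba, mem[0x1e]=0x3e, mem[0x1c]=0x11

MEM[0x02,0x1e,0x1c] = ba 3e 11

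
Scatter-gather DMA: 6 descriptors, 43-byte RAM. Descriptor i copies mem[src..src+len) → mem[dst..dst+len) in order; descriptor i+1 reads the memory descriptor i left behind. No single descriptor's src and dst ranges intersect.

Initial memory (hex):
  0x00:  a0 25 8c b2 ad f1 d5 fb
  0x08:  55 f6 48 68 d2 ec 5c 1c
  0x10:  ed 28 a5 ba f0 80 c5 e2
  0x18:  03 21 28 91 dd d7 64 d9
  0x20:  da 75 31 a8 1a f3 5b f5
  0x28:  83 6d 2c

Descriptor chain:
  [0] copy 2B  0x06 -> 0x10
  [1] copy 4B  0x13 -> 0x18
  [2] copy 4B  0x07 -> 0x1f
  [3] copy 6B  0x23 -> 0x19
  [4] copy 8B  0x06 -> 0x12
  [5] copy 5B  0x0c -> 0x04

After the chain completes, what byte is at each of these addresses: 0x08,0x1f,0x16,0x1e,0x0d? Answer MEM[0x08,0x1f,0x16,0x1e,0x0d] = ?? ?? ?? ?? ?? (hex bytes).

MEM[0x08,0x1f,0x16,0x1e,0x0d] = d5 fb 48 83 ec

D0: mem[0x10..0x11] <- [d5 fb]
D1: mem[0x18..0x1b] <- [ba f0 80 c5]
D2: mem[0x1f..0x22] <- [fb 55 f6 48]
D3: mem[0x19..0x1e] <- [a8 1a f3 5b f5 83]
D4: mem[0x12..0x19] <- [d5 fb 55 f6 48 68 d2 ec]
D5: mem[0x04..0x08] <- [d2 ec 5c 1c d5]
query mem[0x08]=0xd5, mem[0x1f]=0xfb, mem[0x16]=0x48, mem[0x1e]=0x83, mem[0x0d]=0xec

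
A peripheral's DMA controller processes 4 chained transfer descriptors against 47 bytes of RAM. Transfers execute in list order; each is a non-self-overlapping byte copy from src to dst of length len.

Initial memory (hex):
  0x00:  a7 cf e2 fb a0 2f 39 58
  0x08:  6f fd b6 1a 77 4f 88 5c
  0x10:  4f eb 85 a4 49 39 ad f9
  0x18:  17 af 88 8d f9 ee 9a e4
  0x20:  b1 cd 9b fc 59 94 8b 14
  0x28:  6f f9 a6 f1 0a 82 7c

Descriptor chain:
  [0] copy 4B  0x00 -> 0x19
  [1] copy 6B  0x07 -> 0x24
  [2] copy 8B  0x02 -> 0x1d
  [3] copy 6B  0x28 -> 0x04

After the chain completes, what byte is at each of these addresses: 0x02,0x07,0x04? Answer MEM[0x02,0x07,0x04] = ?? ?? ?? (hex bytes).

D0: mem[0x19..0x1c] <- [a7 cf e2 fb]
D1: mem[0x24..0x29] <- [58 6f fd b6 1a 77]
D2: mem[0x1d..0x24] <- [e2 fb a0 2f 39 58 6f fd]
D3: mem[0x04..0x09] <- [1a 77 a6 f1 0a 82]
query mem[0x02]=0xe2, mem[0x07]=0xf1, mem[0x04]=0x1a

MEM[0x02,0x07,0x04] = e2 f1 1a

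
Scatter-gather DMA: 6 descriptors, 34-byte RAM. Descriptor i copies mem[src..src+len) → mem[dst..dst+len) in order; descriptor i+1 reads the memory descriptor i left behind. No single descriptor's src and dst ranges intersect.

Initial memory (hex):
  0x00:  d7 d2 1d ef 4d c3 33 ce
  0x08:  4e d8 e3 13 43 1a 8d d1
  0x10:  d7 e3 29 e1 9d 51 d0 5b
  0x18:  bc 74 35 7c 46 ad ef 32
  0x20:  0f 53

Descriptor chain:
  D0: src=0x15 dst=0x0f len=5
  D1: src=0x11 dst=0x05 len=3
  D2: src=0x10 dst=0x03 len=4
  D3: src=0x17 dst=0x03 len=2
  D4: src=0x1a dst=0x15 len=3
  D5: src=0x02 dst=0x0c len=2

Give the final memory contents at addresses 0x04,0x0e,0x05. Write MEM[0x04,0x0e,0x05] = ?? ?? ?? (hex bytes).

MEM[0x04,0x0e,0x05] = bc 8d bc

#0 dst[0x0f+5] := {0x51,0xd0,0x5b,0xbc,0x74}
#1 dst[0x05+3] := {0x5b,0xbc,0x74}
#2 dst[0x03+4] := {0xd0,0x5b,0xbc,0x74}
#3 dst[0x03+2] := {0x5b,0xbc}
#4 dst[0x15+3] := {0x35,0x7c,0x46}
#5 dst[0x0c+2] := {0x1d,0x5b}
query mem[0x04]=0xbc, mem[0x0e]=0x8d, mem[0x05]=0xbc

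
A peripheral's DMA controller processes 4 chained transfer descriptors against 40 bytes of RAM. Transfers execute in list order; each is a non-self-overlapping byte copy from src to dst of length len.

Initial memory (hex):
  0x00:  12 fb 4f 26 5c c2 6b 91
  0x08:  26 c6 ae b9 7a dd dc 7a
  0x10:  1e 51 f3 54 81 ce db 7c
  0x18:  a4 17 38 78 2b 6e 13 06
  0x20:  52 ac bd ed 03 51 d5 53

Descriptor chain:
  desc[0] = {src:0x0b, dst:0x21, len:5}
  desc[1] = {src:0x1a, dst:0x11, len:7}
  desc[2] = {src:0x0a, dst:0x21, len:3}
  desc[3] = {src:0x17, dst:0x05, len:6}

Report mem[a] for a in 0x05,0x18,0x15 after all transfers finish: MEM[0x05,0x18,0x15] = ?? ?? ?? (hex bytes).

[0] 0x0b->0x21 len=5 : b9 7a dd dc 7a
[1] 0x1a->0x11 len=7 : 38 78 2b 6e 13 06 52
[2] 0x0a->0x21 len=3 : ae b9 7a
[3] 0x17->0x05 len=6 : 52 a4 17 38 78 2b
query mem[0x05]=0x52, mem[0x18]=0xa4, mem[0x15]=0x13

MEM[0x05,0x18,0x15] = 52 a4 13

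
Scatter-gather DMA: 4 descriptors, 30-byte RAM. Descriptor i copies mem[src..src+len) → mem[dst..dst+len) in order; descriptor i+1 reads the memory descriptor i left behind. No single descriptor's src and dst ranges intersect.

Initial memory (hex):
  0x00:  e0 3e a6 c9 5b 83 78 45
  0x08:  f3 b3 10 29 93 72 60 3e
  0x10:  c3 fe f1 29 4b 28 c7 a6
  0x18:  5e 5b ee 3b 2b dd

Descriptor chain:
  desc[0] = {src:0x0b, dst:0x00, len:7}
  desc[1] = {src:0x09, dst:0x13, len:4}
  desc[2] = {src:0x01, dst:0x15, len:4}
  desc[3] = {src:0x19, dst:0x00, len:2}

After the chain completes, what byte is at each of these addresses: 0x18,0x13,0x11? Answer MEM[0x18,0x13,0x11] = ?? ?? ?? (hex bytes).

D0: mem[0x00..0x06] <- [29 93 72 60 3e c3 fe]
D1: mem[0x13..0x16] <- [b3 10 29 93]
D2: mem[0x15..0x18] <- [93 72 60 3e]
D3: mem[0x00..0x01] <- [5b ee]
query mem[0x18]=0x3e, mem[0x13]=0xb3, mem[0x11]=0xfe

MEM[0x18,0x13,0x11] = 3e b3 fe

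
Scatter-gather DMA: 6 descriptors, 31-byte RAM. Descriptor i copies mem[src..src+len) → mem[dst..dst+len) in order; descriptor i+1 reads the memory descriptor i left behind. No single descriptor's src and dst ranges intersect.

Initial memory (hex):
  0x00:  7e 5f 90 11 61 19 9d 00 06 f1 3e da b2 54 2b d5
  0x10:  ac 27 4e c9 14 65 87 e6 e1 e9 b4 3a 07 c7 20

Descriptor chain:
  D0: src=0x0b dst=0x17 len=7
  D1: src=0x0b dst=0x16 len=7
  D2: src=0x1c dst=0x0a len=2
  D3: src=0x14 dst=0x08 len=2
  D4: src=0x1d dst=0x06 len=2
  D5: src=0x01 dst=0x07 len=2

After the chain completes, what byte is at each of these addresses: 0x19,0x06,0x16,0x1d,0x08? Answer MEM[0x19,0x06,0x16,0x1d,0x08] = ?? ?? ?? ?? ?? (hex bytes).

MEM[0x19,0x06,0x16,0x1d,0x08] = 2b 27 da 27 90

[0] 0x0b->0x17 len=7 : da b2 54 2b d5 ac 27
[1] 0x0b->0x16 len=7 : da b2 54 2b d5 ac 27
[2] 0x1c->0x0a len=2 : 27 27
[3] 0x14->0x08 len=2 : 14 65
[4] 0x1d->0x06 len=2 : 27 20
[5] 0x01->0x07 len=2 : 5f 90
query mem[0x19]=0x2b, mem[0x06]=0x27, mem[0x16]=0xda, mem[0x1d]=0x27, mem[0x08]=0x90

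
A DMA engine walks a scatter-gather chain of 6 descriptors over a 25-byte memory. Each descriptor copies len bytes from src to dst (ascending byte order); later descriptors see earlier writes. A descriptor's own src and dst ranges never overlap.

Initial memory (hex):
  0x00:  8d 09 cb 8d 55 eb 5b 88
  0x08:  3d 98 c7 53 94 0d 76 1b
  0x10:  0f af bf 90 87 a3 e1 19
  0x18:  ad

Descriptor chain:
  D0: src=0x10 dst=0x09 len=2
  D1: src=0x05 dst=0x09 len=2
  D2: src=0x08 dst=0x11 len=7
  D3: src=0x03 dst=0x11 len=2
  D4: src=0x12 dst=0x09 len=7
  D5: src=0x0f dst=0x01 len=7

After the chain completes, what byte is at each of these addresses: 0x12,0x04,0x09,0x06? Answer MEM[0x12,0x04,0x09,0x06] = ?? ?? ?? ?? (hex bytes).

MEM[0x12,0x04,0x09,0x06] = 55 55 55 53

D0: mem[0x09..0x0a] <- [0f af]
D1: mem[0x09..0x0a] <- [eb 5b]
D2: mem[0x11..0x17] <- [3d eb 5b 53 94 0d 76]
D3: mem[0x11..0x12] <- [8d 55]
D4: mem[0x09..0x0f] <- [55 5b 53 94 0d 76 ad]
D5: mem[0x01..0x07] <- [ad 0f 8d 55 5b 53 94]
query mem[0x12]=0x55, mem[0x04]=0x55, mem[0x09]=0x55, mem[0x06]=0x53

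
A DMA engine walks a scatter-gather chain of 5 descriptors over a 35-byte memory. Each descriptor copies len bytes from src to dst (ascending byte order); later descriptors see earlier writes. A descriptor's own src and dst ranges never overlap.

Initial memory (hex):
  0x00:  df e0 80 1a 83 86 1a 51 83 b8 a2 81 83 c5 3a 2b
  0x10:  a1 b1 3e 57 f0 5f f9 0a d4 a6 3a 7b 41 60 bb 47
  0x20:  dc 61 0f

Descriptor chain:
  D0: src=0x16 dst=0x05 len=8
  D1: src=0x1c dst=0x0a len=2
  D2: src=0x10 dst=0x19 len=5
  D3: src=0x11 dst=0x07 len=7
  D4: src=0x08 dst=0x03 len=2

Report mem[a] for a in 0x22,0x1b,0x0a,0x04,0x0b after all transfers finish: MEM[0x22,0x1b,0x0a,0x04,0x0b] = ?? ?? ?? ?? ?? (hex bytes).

  after D0: wrote 8B at 0x05 = f90ad4a63a7b4160
  after D1: wrote 2B at 0x0a = 4160
  after D2: wrote 5B at 0x19 = a1b13e57f0
  after D3: wrote 7B at 0x07 = b13e57f05ff90a
  after D4: wrote 2B at 0x03 = 3e57
query mem[0x22]=0x0f, mem[0x1b]=0x3e, mem[0x0a]=0xf0, mem[0x04]=0x57, mem[0x0b]=0x5f

MEM[0x22,0x1b,0x0a,0x04,0x0b] = 0f 3e f0 57 5f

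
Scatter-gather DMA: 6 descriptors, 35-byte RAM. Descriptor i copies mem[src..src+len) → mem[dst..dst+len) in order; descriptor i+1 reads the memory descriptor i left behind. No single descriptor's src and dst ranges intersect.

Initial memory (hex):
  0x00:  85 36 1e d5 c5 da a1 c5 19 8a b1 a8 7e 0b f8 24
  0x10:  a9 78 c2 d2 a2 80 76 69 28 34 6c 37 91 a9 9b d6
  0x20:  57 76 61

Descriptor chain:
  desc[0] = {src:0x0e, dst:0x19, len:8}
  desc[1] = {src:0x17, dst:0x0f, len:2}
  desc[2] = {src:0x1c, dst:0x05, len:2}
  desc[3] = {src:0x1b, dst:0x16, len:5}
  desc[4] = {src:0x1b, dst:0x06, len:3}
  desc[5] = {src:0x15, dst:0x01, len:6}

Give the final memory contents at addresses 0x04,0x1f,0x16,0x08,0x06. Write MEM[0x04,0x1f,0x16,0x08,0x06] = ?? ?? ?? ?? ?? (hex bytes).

[0] 0x0e->0x19 len=8 : f8 24 a9 78 c2 d2 a2 80
[1] 0x17->0x0f len=2 : 69 28
[2] 0x1c->0x05 len=2 : 78 c2
[3] 0x1b->0x16 len=5 : a9 78 c2 d2 a2
[4] 0x1b->0x06 len=3 : a9 78 c2
[5] 0x15->0x01 len=6 : 80 a9 78 c2 d2 a2
query mem[0x04]=0xc2, mem[0x1f]=0xa2, mem[0x16]=0xa9, mem[0x08]=0xc2, mem[0x06]=0xa2

MEM[0x04,0x1f,0x16,0x08,0x06] = c2 a2 a9 c2 a2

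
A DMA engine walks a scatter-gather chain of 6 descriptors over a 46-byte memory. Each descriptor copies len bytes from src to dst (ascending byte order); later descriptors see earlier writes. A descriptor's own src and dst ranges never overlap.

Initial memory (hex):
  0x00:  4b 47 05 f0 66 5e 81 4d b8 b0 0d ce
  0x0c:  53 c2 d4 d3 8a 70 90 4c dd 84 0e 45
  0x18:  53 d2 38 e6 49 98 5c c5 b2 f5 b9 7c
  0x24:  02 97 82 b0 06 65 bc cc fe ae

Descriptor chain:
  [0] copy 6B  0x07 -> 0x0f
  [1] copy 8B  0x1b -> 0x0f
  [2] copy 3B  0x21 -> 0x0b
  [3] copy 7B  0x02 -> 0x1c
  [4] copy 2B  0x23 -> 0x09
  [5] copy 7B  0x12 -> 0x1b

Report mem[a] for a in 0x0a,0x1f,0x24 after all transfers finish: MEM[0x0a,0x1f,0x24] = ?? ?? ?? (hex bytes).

#0 dst[0x0f+6] := {0x4d,0xb8,0xb0,0x0d,0xce,0x53}
#1 dst[0x0f+8] := {0xe6,0x49,0x98,0x5c,0xc5,0xb2,0xf5,0xb9}
#2 dst[0x0b+3] := {0xf5,0xb9,0x7c}
#3 dst[0x1c+7] := {0x05,0xf0,0x66,0x5e,0x81,0x4d,0xb8}
#4 dst[0x09+2] := {0x7c,0x02}
#5 dst[0x1b+7] := {0x5c,0xc5,0xb2,0xf5,0xb9,0x45,0x53}
query mem[0x0a]=0x02, mem[0x1f]=0xb9, mem[0x24]=0x02

MEM[0x0a,0x1f,0x24] = 02 b9 02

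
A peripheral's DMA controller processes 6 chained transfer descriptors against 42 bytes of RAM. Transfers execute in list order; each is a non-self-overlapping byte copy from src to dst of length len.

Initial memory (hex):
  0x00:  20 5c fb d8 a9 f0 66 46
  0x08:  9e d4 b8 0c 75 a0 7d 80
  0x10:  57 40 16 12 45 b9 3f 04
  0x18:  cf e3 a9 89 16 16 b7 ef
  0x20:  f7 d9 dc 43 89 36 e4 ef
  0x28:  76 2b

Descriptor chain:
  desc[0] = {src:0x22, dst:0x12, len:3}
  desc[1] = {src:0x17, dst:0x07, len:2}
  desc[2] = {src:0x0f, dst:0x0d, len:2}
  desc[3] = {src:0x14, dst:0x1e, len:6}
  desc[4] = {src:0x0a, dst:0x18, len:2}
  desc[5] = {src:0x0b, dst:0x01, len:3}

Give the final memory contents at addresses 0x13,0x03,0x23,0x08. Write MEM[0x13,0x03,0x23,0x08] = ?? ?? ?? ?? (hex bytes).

[0] 0x22->0x12 len=3 : dc 43 89
[1] 0x17->0x07 len=2 : 04 cf
[2] 0x0f->0x0d len=2 : 80 57
[3] 0x14->0x1e len=6 : 89 b9 3f 04 cf e3
[4] 0x0a->0x18 len=2 : b8 0c
[5] 0x0b->0x01 len=3 : 0c 75 80
query mem[0x13]=0x43, mem[0x03]=0x80, mem[0x23]=0xe3, mem[0x08]=0xcf

MEM[0x13,0x03,0x23,0x08] = 43 80 e3 cf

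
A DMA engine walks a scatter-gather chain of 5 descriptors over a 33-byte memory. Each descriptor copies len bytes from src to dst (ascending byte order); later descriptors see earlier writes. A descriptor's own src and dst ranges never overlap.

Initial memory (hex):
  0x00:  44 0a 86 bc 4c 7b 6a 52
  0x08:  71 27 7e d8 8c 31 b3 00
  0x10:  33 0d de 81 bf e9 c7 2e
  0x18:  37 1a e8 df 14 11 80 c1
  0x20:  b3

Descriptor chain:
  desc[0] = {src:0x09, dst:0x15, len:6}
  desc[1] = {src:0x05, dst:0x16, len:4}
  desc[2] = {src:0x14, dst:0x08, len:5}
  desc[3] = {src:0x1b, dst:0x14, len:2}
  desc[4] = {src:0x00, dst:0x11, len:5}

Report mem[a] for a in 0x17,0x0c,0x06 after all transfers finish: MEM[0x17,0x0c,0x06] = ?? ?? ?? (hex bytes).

MEM[0x17,0x0c,0x06] = 6a 52 6a

  after D0: wrote 6B at 0x15 = 277ed88c31b3
  after D1: wrote 4B at 0x16 = 7b6a5271
  after D2: wrote 5B at 0x08 = bf277b6a52
  after D3: wrote 2B at 0x14 = df14
  after D4: wrote 5B at 0x11 = 440a86bc4c
query mem[0x17]=0x6a, mem[0x0c]=0x52, mem[0x06]=0x6a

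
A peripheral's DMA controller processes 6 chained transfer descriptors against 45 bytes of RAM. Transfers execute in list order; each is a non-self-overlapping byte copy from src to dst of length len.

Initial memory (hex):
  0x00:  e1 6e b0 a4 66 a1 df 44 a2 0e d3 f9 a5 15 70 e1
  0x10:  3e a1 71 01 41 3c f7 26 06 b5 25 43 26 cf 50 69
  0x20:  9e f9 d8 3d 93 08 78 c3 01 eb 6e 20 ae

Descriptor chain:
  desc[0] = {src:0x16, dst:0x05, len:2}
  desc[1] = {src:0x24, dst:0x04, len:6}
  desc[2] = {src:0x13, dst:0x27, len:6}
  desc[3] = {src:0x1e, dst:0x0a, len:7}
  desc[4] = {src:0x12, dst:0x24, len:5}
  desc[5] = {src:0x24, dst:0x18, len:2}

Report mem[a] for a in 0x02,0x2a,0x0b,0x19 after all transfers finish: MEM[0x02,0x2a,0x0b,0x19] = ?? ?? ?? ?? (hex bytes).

MEM[0x02,0x2a,0x0b,0x19] = b0 f7 69 01

#0 dst[0x05+2] := {0xf7,0x26}
#1 dst[0x04+6] := {0x93,0x08,0x78,0xc3,0x01,0xeb}
#2 dst[0x27+6] := {0x01,0x41,0x3c,0xf7,0x26,0x06}
#3 dst[0x0a+7] := {0x50,0x69,0x9e,0xf9,0xd8,0x3d,0x93}
#4 dst[0x24+5] := {0x71,0x01,0x41,0x3c,0xf7}
#5 dst[0x18+2] := {0x71,0x01}
query mem[0x02]=0xb0, mem[0x2a]=0xf7, mem[0x0b]=0x69, mem[0x19]=0x01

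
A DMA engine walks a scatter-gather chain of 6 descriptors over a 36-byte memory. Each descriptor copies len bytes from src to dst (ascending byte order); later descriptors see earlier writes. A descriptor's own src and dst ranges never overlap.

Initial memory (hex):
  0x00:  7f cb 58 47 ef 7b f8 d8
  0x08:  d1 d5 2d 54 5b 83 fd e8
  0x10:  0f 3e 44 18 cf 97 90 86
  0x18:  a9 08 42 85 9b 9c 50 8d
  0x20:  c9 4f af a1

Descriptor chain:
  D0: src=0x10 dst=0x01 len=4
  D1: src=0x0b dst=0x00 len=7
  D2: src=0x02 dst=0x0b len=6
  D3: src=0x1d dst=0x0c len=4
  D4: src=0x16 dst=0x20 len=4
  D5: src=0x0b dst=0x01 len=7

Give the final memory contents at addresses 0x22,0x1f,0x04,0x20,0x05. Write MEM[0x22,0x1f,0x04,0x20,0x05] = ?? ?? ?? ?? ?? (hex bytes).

D0: mem[0x01..0x04] <- [0f 3e 44 18]
D1: mem[0x00..0x06] <- [54 5b 83 fd e8 0f 3e]
D2: mem[0x0b..0x10] <- [83 fd e8 0f 3e d8]
D3: mem[0x0c..0x0f] <- [9c 50 8d c9]
D4: mem[0x20..0x23] <- [90 86 a9 08]
D5: mem[0x01..0x07] <- [83 9c 50 8d c9 d8 3e]
query mem[0x22]=0xa9, mem[0x1f]=0x8d, mem[0x04]=0x8d, mem[0x20]=0x90, mem[0x05]=0xc9

MEM[0x22,0x1f,0x04,0x20,0x05] = a9 8d 8d 90 c9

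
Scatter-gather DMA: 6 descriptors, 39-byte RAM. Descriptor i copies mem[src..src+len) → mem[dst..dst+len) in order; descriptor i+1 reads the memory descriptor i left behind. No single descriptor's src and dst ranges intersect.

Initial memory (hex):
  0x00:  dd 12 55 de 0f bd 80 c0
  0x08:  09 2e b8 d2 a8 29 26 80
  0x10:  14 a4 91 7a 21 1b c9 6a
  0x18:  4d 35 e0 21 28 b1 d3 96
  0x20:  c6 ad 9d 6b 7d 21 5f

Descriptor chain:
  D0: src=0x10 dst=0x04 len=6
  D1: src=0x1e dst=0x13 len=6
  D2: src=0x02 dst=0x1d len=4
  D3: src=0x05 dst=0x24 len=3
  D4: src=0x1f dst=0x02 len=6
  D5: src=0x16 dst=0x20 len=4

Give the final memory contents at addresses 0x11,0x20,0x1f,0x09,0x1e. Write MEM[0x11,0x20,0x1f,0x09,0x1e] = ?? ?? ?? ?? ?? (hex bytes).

MEM[0x11,0x20,0x1f,0x09,0x1e] = a4 ad 14 1b de

#0 dst[0x04+6] := {0x14,0xa4,0x91,0x7a,0x21,0x1b}
#1 dst[0x13+6] := {0xd3,0x96,0xc6,0xad,0x9d,0x6b}
#2 dst[0x1d+4] := {0x55,0xde,0x14,0xa4}
#3 dst[0x24+3] := {0xa4,0x91,0x7a}
#4 dst[0x02+6] := {0x14,0xa4,0xad,0x9d,0x6b,0xa4}
#5 dst[0x20+4] := {0xad,0x9d,0x6b,0x35}
query mem[0x11]=0xa4, mem[0x20]=0xad, mem[0x1f]=0x14, mem[0x09]=0x1b, mem[0x1e]=0xde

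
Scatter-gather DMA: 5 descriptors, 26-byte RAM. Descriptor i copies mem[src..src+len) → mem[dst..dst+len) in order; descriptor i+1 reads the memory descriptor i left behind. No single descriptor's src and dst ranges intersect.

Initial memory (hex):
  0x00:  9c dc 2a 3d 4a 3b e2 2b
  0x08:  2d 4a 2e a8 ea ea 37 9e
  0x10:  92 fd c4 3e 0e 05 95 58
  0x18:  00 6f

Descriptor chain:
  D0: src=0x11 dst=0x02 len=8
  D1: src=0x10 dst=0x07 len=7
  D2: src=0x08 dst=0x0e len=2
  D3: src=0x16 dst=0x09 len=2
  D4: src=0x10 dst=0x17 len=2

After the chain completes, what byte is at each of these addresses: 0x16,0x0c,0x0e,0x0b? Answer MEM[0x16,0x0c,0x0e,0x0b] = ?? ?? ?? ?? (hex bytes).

  after D0: wrote 8B at 0x02 = fdc43e0e05955800
  after D1: wrote 7B at 0x07 = 92fdc43e0e0595
  after D2: wrote 2B at 0x0e = fdc4
  after D3: wrote 2B at 0x09 = 9558
  after D4: wrote 2B at 0x17 = 92fd
query mem[0x16]=0x95, mem[0x0c]=0x05, mem[0x0e]=0xfd, mem[0x0b]=0x0e

MEM[0x16,0x0c,0x0e,0x0b] = 95 05 fd 0e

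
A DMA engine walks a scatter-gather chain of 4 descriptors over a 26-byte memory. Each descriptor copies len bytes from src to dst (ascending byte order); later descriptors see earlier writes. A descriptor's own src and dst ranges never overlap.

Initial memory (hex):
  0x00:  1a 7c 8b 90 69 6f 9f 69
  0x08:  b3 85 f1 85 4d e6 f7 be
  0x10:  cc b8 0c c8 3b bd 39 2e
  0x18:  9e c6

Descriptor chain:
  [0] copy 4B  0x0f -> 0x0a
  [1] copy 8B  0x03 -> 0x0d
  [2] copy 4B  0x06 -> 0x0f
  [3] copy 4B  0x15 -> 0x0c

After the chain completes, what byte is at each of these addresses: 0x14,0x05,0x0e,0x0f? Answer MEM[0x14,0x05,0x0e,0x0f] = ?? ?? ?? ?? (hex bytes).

#0 dst[0x0a+4] := {0xbe,0xcc,0xb8,0x0c}
#1 dst[0x0d+8] := {0x90,0x69,0x6f,0x9f,0x69,0xb3,0x85,0xbe}
#2 dst[0x0f+4] := {0x9f,0x69,0xb3,0x85}
#3 dst[0x0c+4] := {0xbd,0x39,0x2e,0x9e}
query mem[0x14]=0xbe, mem[0x05]=0x6f, mem[0x0e]=0x2e, mem[0x0f]=0x9e

MEM[0x14,0x05,0x0e,0x0f] = be 6f 2e 9e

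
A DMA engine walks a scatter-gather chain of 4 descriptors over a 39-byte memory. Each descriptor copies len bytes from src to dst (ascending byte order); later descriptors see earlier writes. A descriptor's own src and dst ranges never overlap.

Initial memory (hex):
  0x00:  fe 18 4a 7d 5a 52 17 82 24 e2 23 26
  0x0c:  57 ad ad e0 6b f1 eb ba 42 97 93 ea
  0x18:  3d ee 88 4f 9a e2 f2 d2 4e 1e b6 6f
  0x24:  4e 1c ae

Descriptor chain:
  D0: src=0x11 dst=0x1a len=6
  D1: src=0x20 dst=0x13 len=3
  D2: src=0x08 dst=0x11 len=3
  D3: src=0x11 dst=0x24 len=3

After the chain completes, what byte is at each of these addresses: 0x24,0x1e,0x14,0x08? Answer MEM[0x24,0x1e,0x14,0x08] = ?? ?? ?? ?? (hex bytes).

#0 dst[0x1a+6] := {0xf1,0xeb,0xba,0x42,0x97,0x93}
#1 dst[0x13+3] := {0x4e,0x1e,0xb6}
#2 dst[0x11+3] := {0x24,0xe2,0x23}
#3 dst[0x24+3] := {0x24,0xe2,0x23}
query mem[0x24]=0x24, mem[0x1e]=0x97, mem[0x14]=0x1e, mem[0x08]=0x24

MEM[0x24,0x1e,0x14,0x08] = 24 97 1e 24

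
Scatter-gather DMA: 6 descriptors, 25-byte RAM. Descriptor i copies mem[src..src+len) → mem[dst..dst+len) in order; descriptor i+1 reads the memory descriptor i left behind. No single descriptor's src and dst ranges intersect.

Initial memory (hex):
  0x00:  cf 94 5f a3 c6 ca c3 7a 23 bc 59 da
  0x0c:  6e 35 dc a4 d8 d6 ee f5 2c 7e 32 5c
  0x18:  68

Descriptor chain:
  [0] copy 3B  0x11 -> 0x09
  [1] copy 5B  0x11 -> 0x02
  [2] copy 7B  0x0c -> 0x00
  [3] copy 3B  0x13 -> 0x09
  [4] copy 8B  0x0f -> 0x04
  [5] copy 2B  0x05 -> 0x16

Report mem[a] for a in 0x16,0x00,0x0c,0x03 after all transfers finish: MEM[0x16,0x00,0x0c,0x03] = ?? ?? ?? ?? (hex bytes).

D0: mem[0x09..0x0b] <- [d6 ee f5]
D1: mem[0x02..0x06] <- [d6 ee f5 2c 7e]
D2: mem[0x00..0x06] <- [6e 35 dc a4 d8 d6 ee]
D3: mem[0x09..0x0b] <- [f5 2c 7e]
D4: mem[0x04..0x0b] <- [a4 d8 d6 ee f5 2c 7e 32]
D5: mem[0x16..0x17] <- [d8 d6]
query mem[0x16]=0xd8, mem[0x00]=0x6e, mem[0x0c]=0x6e, mem[0x03]=0xa4

MEM[0x16,0x00,0x0c,0x03] = d8 6e 6e a4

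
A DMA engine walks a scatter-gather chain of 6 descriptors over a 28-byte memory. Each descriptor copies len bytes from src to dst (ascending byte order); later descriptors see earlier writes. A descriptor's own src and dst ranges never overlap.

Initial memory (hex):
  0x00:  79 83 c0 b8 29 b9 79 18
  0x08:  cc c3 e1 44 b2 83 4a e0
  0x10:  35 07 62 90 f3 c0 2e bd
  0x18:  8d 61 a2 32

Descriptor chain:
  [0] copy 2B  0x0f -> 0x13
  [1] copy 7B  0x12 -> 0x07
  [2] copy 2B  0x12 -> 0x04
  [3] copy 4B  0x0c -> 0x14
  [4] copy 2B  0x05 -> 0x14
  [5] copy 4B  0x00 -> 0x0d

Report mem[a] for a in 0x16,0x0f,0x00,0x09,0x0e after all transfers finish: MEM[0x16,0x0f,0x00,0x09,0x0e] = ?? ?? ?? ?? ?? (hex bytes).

D0: mem[0x13..0x14] <- [e0 35]
D1: mem[0x07..0x0d] <- [62 e0 35 c0 2e bd 8d]
D2: mem[0x04..0x05] <- [62 e0]
D3: mem[0x14..0x17] <- [bd 8d 4a e0]
D4: mem[0x14..0x15] <- [e0 79]
D5: mem[0x0d..0x10] <- [79 83 c0 b8]
query mem[0x16]=0x4a, mem[0x0f]=0xc0, mem[0x00]=0x79, mem[0x09]=0x35, mem[0x0e]=0x83

MEM[0x16,0x0f,0x00,0x09,0x0e] = 4a c0 79 35 83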